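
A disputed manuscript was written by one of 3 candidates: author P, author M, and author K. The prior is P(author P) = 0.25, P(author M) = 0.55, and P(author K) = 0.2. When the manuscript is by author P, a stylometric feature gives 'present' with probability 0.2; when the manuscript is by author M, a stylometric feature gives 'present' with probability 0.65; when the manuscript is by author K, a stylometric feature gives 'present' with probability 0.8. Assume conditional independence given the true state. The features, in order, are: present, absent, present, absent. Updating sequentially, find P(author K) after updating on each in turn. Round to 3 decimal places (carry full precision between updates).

After 'present': normaliser = 0.2·0.2500 + 0.65·0.5500 + 0.8·0.2000; P(author P) ≈ 0.0881, P(author M) ≈ 0.6300, P(author K) ≈ 0.2819
After 'absent': normaliser = 0.8·0.0881 + 0.35·0.6300 + 0.2·0.2819; P(author P) ≈ 0.2029, P(author M) ≈ 0.6347, P(author K) ≈ 0.1623
After 'present': normaliser = 0.2·0.2029 + 0.65·0.6347 + 0.8·0.1623; P(author P) ≈ 0.0696, P(author M) ≈ 0.7077, P(author K) ≈ 0.2227
After 'absent': normaliser = 0.8·0.0696 + 0.35·0.7077 + 0.2·0.2227; P(author P) ≈ 0.1601, P(author M) ≈ 0.7119, P(author K) ≈ 0.1280

0.128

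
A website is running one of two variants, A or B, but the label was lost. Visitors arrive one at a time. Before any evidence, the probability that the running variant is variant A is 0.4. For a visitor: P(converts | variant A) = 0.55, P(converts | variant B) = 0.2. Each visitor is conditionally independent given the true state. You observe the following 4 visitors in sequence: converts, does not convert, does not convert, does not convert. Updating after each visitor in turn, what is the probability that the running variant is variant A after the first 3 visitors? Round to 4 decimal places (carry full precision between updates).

0.3671

Each posterior becomes the prior for the next update.
After 'converts': P(A) = 0.55·0.4000 / (0.55·0.4000 + 0.2·0.6000) ≈ 0.6471
After 'does not convert': P(A) = 0.45·0.6471 / (0.45·0.6471 + 0.8·0.3529) ≈ 0.5077
After 'does not convert': P(A) = 0.45·0.5077 / (0.45·0.5077 + 0.8·0.4923) ≈ 0.3671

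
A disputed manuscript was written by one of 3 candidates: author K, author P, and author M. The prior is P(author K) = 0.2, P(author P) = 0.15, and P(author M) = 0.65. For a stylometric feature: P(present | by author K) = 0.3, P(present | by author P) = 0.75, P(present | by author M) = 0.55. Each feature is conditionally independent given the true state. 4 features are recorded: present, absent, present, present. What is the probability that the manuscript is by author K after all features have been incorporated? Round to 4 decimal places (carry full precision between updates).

0.0554

After 'present': normaliser = 0.3·0.2000 + 0.75·0.1500 + 0.55·0.6500; P(author K) ≈ 0.1132, P(author P) ≈ 0.2123, P(author M) ≈ 0.6745
After 'absent': normaliser = 0.7·0.1132 + 0.25·0.2123 + 0.45·0.6745; P(author K) ≈ 0.1818, P(author P) ≈ 0.1218, P(author M) ≈ 0.6964
After 'present': normaliser = 0.3·0.1818 + 0.75·0.1218 + 0.55·0.6964; P(author K) ≈ 0.1031, P(author P) ≈ 0.1727, P(author M) ≈ 0.7242
After 'present': normaliser = 0.3·0.1031 + 0.75·0.1727 + 0.55·0.7242; P(author K) ≈ 0.0554, P(author P) ≈ 0.2317, P(author M) ≈ 0.7129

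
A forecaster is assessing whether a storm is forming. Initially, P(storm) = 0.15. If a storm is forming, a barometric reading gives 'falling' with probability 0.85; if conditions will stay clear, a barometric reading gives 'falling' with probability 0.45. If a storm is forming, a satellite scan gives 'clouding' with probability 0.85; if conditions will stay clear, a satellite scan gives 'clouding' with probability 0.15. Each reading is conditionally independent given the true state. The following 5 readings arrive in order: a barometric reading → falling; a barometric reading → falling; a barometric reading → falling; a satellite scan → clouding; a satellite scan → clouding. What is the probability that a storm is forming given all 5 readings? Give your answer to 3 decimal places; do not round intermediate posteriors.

Apply Bayes' rule sequentially, carrying P(storm) forward.
After a barometric reading='falling': P(storm) = 0.85·0.1500 / (0.85·0.1500 + 0.45·0.8500) ≈ 0.2500
After a barometric reading='falling': P(storm) = 0.85·0.2500 / (0.85·0.2500 + 0.45·0.7500) ≈ 0.3864
After a barometric reading='falling': P(storm) = 0.85·0.3864 / (0.85·0.3864 + 0.45·0.6136) ≈ 0.5432
After a satellite scan='clouding': P(storm) = 0.85·0.5432 / (0.85·0.5432 + 0.15·0.4568) ≈ 0.8708
After a satellite scan='clouding': P(storm) = 0.85·0.8708 / (0.85·0.8708 + 0.15·0.1292) ≈ 0.9745

0.974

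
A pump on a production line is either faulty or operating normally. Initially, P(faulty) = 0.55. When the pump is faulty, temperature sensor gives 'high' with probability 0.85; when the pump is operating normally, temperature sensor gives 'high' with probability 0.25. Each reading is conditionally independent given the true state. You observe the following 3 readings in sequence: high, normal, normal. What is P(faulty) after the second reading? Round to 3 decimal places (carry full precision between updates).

0.454

After 'high': P(faulty) = 0.85·0.5500 / (0.85·0.5500 + 0.25·0.4500) ≈ 0.8060
After 'normal': P(faulty) = 0.15·0.8060 / (0.15·0.8060 + 0.75·0.1940) ≈ 0.4539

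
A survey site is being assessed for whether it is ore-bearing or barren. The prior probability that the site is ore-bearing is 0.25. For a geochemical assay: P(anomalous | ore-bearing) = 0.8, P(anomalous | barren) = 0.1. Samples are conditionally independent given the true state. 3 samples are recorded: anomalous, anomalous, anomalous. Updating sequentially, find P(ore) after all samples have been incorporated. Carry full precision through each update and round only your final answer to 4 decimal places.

0.9942

Apply Bayes' rule sequentially, carrying P(ore) forward.
After 'anomalous': P(ore) = 0.8·0.2500 / (0.8·0.2500 + 0.1·0.7500) ≈ 0.7273
After 'anomalous': P(ore) = 0.8·0.7273 / (0.8·0.7273 + 0.1·0.2727) ≈ 0.9552
After 'anomalous': P(ore) = 0.8·0.9552 / (0.8·0.9552 + 0.1·0.0448) ≈ 0.9942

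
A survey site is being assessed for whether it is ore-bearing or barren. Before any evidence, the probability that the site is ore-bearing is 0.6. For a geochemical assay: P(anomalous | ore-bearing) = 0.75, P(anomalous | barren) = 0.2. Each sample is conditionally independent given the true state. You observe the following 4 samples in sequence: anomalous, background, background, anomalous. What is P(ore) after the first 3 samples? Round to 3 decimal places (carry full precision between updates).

0.355

After 'anomalous': P(ore) = 0.75·0.6000 / (0.75·0.6000 + 0.2·0.4000) ≈ 0.8491
After 'background': P(ore) = 0.25·0.8491 / (0.25·0.8491 + 0.8·0.1509) ≈ 0.6374
After 'background': P(ore) = 0.25·0.6374 / (0.25·0.6374 + 0.8·0.3626) ≈ 0.3546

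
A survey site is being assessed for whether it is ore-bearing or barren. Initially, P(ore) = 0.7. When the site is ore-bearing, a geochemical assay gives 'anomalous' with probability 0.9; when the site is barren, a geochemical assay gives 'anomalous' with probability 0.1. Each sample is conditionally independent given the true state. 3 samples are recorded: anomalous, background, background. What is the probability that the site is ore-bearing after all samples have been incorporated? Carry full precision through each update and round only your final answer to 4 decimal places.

0.2059

After 'anomalous': P(ore) = 0.9·0.7000 / (0.9·0.7000 + 0.1·0.3000) ≈ 0.9545
After 'background': P(ore) = 0.1·0.9545 / (0.1·0.9545 + 0.9·0.0455) ≈ 0.7000
After 'background': P(ore) = 0.1·0.7000 / (0.1·0.7000 + 0.9·0.3000) ≈ 0.2059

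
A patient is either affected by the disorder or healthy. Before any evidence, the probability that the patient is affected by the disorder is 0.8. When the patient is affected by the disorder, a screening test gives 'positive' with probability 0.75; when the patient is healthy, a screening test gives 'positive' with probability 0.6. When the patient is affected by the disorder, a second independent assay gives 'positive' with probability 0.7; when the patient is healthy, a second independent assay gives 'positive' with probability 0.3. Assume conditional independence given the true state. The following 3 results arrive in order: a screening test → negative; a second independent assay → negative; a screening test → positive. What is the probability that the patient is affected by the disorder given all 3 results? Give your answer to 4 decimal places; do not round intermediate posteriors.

After a screening test='negative': P(affected) = 0.25·0.8000 / (0.25·0.8000 + 0.4·0.2000) ≈ 0.7143
After a second independent assay='negative': P(affected) = 0.3·0.7143 / (0.3·0.7143 + 0.7·0.2857) ≈ 0.5172
After a screening test='positive': P(affected) = 0.75·0.5172 / (0.75·0.5172 + 0.6·0.4828) ≈ 0.5725

0.5725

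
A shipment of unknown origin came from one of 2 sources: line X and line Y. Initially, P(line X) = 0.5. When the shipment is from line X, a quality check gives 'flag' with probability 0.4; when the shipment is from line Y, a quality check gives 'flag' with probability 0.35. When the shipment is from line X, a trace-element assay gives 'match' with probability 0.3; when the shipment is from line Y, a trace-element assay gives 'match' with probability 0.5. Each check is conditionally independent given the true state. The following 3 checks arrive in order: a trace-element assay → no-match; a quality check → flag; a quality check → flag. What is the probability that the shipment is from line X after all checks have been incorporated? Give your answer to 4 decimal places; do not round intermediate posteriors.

0.6465

After a trace-element assay='no-match': P(line X) = 0.7·0.5000 / (0.7·0.5000 + 0.5·0.5000) ≈ 0.5833
After a quality check='flag': P(line X) = 0.4·0.5833 / (0.4·0.5833 + 0.35·0.4167) ≈ 0.6154
After a quality check='flag': P(line X) = 0.4·0.6154 / (0.4·0.6154 + 0.35·0.3846) ≈ 0.6465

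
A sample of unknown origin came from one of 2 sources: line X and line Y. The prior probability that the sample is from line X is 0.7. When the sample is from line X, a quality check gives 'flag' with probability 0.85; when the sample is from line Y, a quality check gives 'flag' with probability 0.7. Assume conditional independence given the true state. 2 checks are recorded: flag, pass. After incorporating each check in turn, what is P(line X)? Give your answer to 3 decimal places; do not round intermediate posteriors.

After 'flag': P(line X) = 0.85·0.7000 / (0.85·0.7000 + 0.7·0.3000) ≈ 0.7391
After 'pass': P(line X) = 0.15·0.7391 / (0.15·0.7391 + 0.3·0.2609) ≈ 0.5862

0.586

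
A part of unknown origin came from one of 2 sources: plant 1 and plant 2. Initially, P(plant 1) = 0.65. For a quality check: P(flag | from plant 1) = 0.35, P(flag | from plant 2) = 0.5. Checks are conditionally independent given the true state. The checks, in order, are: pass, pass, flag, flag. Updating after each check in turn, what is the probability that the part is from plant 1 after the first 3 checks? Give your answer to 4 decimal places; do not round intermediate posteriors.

After 'pass': P(plant 1) = 0.65·0.6500 / (0.65·0.6500 + 0.5·0.3500) ≈ 0.7071
After 'pass': P(plant 1) = 0.65·0.7071 / (0.65·0.7071 + 0.5·0.2929) ≈ 0.7584
After 'flag': P(plant 1) = 0.35·0.7584 / (0.35·0.7584 + 0.5·0.2416) ≈ 0.6872

0.6872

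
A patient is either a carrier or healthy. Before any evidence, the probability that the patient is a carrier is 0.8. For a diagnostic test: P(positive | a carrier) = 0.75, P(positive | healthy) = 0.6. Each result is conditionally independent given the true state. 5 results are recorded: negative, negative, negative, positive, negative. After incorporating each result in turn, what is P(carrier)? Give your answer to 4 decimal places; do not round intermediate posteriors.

0.4328

After 'negative': P(carrier) = 0.25·0.8000 / (0.25·0.8000 + 0.4·0.2000) ≈ 0.7143
After 'negative': P(carrier) = 0.25·0.7143 / (0.25·0.7143 + 0.4·0.2857) ≈ 0.6098
After 'negative': P(carrier) = 0.25·0.6098 / (0.25·0.6098 + 0.4·0.3902) ≈ 0.4941
After 'positive': P(carrier) = 0.75·0.4941 / (0.75·0.4941 + 0.6·0.5059) ≈ 0.5497
After 'negative': P(carrier) = 0.25·0.5497 / (0.25·0.5497 + 0.4·0.4503) ≈ 0.4328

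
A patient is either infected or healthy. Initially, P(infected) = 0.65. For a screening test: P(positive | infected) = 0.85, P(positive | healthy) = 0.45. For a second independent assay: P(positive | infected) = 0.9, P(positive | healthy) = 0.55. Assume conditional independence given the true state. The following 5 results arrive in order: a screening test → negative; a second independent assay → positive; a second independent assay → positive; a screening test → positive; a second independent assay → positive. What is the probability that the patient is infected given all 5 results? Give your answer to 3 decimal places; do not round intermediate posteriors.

0.807

After a screening test='negative': P(infected) = 0.15·0.6500 / (0.15·0.6500 + 0.55·0.3500) ≈ 0.3362
After a second independent assay='positive': P(infected) = 0.9·0.3362 / (0.9·0.3362 + 0.55·0.6638) ≈ 0.4532
After a second independent assay='positive': P(infected) = 0.9·0.4532 / (0.9·0.4532 + 0.55·0.5468) ≈ 0.5756
After a screening test='positive': P(infected) = 0.85·0.5756 / (0.85·0.5756 + 0.45·0.4244) ≈ 0.7192
After a second independent assay='positive': P(infected) = 0.9·0.7192 / (0.9·0.7192 + 0.55·0.2808) ≈ 0.8074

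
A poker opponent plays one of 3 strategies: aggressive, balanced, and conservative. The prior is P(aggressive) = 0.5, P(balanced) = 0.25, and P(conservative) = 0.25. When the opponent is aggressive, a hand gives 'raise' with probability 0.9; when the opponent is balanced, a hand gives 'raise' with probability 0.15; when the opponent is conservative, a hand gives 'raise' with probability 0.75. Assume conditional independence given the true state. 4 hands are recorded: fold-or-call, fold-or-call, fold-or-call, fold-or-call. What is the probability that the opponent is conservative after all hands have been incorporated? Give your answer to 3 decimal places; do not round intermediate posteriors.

0.007

After 'fold-or-call': normaliser = 0.1·0.5000 + 0.85·0.2500 + 0.25·0.2500; P(aggressive) ≈ 0.1538, P(balanced) ≈ 0.6538, P(conservative) ≈ 0.1923
After 'fold-or-call': normaliser = 0.1·0.1538 + 0.85·0.6538 + 0.25·0.1923; P(aggressive) ≈ 0.0248, P(balanced) ≈ 0.8975, P(conservative) ≈ 0.0776
After 'fold-or-call': normaliser = 0.1·0.0248 + 0.85·0.8975 + 0.25·0.0776; P(aggressive) ≈ 0.0032, P(balanced) ≈ 0.9721, P(conservative) ≈ 0.0247
After 'fold-or-call': normaliser = 0.1·0.0032 + 0.85·0.9721 + 0.25·0.0247; P(aggressive) ≈ 0.0004, P(balanced) ≈ 0.9922, P(conservative) ≈ 0.0074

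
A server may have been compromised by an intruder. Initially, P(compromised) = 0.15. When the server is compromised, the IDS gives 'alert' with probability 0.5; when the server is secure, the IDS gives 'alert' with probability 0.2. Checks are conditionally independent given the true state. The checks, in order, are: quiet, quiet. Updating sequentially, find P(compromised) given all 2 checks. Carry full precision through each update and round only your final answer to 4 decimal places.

After 'quiet': P(compromised) = 0.5·0.1500 / (0.5·0.1500 + 0.8·0.8500) ≈ 0.0993
After 'quiet': P(compromised) = 0.5·0.0993 / (0.5·0.0993 + 0.8·0.9007) ≈ 0.0645

0.0645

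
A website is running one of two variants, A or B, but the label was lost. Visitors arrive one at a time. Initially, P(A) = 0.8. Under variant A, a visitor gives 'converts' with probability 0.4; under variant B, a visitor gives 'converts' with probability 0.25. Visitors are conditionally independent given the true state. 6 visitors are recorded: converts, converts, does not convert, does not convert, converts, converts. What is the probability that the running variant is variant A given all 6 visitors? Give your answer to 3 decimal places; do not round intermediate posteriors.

0.944

Apply Bayes' rule sequentially, carrying P(A) forward.
After 'converts': P(A) = 0.4·0.8000 / (0.4·0.8000 + 0.25·0.2000) ≈ 0.8649
After 'converts': P(A) = 0.4·0.8649 / (0.4·0.8649 + 0.25·0.1351) ≈ 0.9110
After 'does not convert': P(A) = 0.6·0.9110 / (0.6·0.9110 + 0.75·0.0890) ≈ 0.8912
After 'does not convert': P(A) = 0.6·0.8912 / (0.6·0.8912 + 0.75·0.1088) ≈ 0.8676
After 'converts': P(A) = 0.4·0.8676 / (0.4·0.8676 + 0.25·0.1324) ≈ 0.9129
After 'converts': P(A) = 0.4·0.9129 / (0.4·0.9129 + 0.25·0.0871) ≈ 0.9437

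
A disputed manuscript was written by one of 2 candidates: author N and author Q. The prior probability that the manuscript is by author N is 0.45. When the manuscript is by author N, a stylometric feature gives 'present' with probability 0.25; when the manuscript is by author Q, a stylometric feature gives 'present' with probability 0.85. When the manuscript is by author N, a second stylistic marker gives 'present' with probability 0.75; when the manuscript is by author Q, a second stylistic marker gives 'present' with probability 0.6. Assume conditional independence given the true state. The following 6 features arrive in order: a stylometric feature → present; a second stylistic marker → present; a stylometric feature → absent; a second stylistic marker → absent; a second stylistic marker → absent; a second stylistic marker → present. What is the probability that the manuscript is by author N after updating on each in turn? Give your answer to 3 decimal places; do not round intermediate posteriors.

After a stylometric feature='present': P(author N) = 0.25·0.4500 / (0.25·0.4500 + 0.85·0.5500) ≈ 0.1940
After a second stylistic marker='present': P(author N) = 0.75·0.1940 / (0.75·0.1940 + 0.6·0.8060) ≈ 0.2312
After a stylometric feature='absent': P(author N) = 0.75·0.2312 / (0.75·0.2312 + 0.15·0.7688) ≈ 0.6006
After a second stylistic marker='absent': P(author N) = 0.25·0.6006 / (0.25·0.6006 + 0.4·0.3994) ≈ 0.4845
After a second stylistic marker='absent': P(author N) = 0.25·0.4845 / (0.25·0.4845 + 0.4·0.5155) ≈ 0.3701
After a second stylistic marker='present': P(author N) = 0.75·0.3701 / (0.75·0.3701 + 0.6·0.6299) ≈ 0.4234

0.423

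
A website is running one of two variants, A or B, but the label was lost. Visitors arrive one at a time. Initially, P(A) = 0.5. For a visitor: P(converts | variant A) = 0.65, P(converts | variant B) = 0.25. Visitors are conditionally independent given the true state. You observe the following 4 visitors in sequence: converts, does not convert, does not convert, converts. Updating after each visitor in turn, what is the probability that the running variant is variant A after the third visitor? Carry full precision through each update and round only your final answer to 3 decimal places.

After 'converts': P(A) = 0.65·0.5000 / (0.65·0.5000 + 0.25·0.5000) ≈ 0.7222
After 'does not convert': P(A) = 0.35·0.7222 / (0.35·0.7222 + 0.75·0.2778) ≈ 0.5482
After 'does not convert': P(A) = 0.35·0.5482 / (0.35·0.5482 + 0.75·0.4518) ≈ 0.3615

0.362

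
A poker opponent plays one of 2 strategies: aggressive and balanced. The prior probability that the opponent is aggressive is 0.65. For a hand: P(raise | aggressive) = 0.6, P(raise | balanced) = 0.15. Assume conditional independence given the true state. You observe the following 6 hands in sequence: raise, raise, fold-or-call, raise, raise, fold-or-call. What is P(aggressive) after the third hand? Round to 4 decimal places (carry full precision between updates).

0.9333

Apply Bayes' rule sequentially, carrying P(aggressive) forward.
After 'raise': P(aggressive) = 0.6·0.6500 / (0.6·0.6500 + 0.15·0.3500) ≈ 0.8814
After 'raise': P(aggressive) = 0.6·0.8814 / (0.6·0.8814 + 0.15·0.1186) ≈ 0.9674
After 'fold-or-call': P(aggressive) = 0.4·0.9674 / (0.4·0.9674 + 0.85·0.0326) ≈ 0.9333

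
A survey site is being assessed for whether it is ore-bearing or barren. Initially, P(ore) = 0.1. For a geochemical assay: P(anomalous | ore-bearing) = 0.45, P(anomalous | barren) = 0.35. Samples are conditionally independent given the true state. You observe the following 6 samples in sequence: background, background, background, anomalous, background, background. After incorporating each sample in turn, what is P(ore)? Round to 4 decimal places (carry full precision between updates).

After 'background': P(ore) = 0.55·0.1000 / (0.55·0.1000 + 0.65·0.9000) ≈ 0.0859
After 'background': P(ore) = 0.55·0.0859 / (0.55·0.0859 + 0.65·0.9141) ≈ 0.0737
After 'background': P(ore) = 0.55·0.0737 / (0.55·0.0737 + 0.65·0.9263) ≈ 0.0631
After 'anomalous': P(ore) = 0.45·0.0631 / (0.45·0.0631 + 0.35·0.9369) ≈ 0.0797
After 'background': P(ore) = 0.55·0.0797 / (0.55·0.0797 + 0.65·0.9203) ≈ 0.0682
After 'background': P(ore) = 0.55·0.0682 / (0.55·0.0682 + 0.65·0.9318) ≈ 0.0583

0.0583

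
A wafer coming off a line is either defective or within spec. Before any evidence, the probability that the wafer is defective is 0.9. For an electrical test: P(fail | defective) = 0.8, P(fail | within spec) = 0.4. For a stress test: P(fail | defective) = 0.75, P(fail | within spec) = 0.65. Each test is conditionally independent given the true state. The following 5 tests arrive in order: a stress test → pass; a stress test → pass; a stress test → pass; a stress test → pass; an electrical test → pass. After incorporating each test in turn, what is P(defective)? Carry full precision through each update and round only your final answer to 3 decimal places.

Apply Bayes' rule sequentially, carrying P(defective) forward.
After a stress test='pass': P(defective) = 0.25·0.9000 / (0.25·0.9000 + 0.35·0.1000) ≈ 0.8654
After a stress test='pass': P(defective) = 0.25·0.8654 / (0.25·0.8654 + 0.35·0.1346) ≈ 0.8212
After a stress test='pass': P(defective) = 0.25·0.8212 / (0.25·0.8212 + 0.35·0.1788) ≈ 0.7663
After a stress test='pass': P(defective) = 0.25·0.7663 / (0.25·0.7663 + 0.35·0.2337) ≈ 0.7008
After an electrical test='pass': P(defective) = 0.2·0.7008 / (0.2·0.7008 + 0.6·0.2992) ≈ 0.4385

0.438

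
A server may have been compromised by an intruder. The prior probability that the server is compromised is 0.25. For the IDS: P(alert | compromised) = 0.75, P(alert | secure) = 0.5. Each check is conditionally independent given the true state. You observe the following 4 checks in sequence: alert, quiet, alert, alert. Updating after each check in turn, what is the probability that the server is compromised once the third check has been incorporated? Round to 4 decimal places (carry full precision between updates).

0.2727

After 'alert': P(compromised) = 0.75·0.2500 / (0.75·0.2500 + 0.5·0.7500) ≈ 0.3333
After 'quiet': P(compromised) = 0.25·0.3333 / (0.25·0.3333 + 0.5·0.6667) ≈ 0.2000
After 'alert': P(compromised) = 0.75·0.2000 / (0.75·0.2000 + 0.5·0.8000) ≈ 0.2727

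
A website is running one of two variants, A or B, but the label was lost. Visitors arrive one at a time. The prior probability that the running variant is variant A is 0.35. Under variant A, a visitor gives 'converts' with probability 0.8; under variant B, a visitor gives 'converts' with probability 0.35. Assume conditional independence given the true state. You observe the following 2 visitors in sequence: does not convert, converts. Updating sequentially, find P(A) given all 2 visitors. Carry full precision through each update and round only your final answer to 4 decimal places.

After 'does not convert': P(A) = 0.2·0.3500 / (0.2·0.3500 + 0.65·0.6500) ≈ 0.1421
After 'converts': P(A) = 0.8·0.1421 / (0.8·0.1421 + 0.35·0.8579) ≈ 0.2747

0.2747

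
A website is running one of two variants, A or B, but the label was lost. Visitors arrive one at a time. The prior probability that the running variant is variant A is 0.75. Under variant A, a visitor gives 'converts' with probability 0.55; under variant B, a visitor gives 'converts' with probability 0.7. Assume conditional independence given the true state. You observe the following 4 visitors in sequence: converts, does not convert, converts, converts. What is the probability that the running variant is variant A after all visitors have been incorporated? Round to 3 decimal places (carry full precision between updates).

0.686

Each posterior becomes the prior for the next update.
After 'converts': P(A) = 0.55·0.7500 / (0.55·0.7500 + 0.7·0.2500) ≈ 0.7021
After 'does not convert': P(A) = 0.45·0.7021 / (0.45·0.7021 + 0.3·0.2979) ≈ 0.7795
After 'converts': P(A) = 0.55·0.7795 / (0.55·0.7795 + 0.7·0.2205) ≈ 0.7353
After 'converts': P(A) = 0.55·0.7353 / (0.55·0.7353 + 0.7·0.2647) ≈ 0.6858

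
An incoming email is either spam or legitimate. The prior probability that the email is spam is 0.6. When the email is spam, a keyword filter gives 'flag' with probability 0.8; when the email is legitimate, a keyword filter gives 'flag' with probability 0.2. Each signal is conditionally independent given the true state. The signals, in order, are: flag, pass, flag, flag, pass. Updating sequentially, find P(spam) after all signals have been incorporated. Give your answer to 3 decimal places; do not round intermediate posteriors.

0.857

After 'flag': P(spam) = 0.8·0.6000 / (0.8·0.6000 + 0.2·0.4000) ≈ 0.8571
After 'pass': P(spam) = 0.2·0.8571 / (0.2·0.8571 + 0.8·0.1429) ≈ 0.6000
After 'flag': P(spam) = 0.8·0.6000 / (0.8·0.6000 + 0.2·0.4000) ≈ 0.8571
After 'flag': P(spam) = 0.8·0.8571 / (0.8·0.8571 + 0.2·0.1429) ≈ 0.9600
After 'pass': P(spam) = 0.2·0.9600 / (0.2·0.9600 + 0.8·0.0400) ≈ 0.8571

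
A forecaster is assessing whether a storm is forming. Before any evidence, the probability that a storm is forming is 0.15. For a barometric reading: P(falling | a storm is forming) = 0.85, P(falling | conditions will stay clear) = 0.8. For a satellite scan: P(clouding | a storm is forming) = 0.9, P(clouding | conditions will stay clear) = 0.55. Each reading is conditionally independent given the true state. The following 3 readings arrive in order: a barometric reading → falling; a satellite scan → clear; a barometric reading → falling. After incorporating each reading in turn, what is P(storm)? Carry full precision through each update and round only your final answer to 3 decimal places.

0.042

Each posterior becomes the prior for the next update.
After a barometric reading='falling': P(storm) = 0.85·0.1500 / (0.85·0.1500 + 0.8·0.8500) ≈ 0.1579
After a satellite scan='clear': P(storm) = 0.1·0.1579 / (0.1·0.1579 + 0.45·0.8421) ≈ 0.0400
After a barometric reading='falling': P(storm) = 0.85·0.0400 / (0.85·0.0400 + 0.8·0.9600) ≈ 0.0424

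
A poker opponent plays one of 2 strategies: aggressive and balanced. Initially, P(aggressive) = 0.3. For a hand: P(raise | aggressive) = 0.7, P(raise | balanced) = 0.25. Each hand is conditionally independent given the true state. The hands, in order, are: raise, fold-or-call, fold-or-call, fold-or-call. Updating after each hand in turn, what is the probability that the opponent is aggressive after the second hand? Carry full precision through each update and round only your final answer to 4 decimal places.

0.3243

After 'raise': P(aggressive) = 0.7·0.3000 / (0.7·0.3000 + 0.25·0.7000) ≈ 0.5455
After 'fold-or-call': P(aggressive) = 0.3·0.5455 / (0.3·0.5455 + 0.75·0.4545) ≈ 0.3243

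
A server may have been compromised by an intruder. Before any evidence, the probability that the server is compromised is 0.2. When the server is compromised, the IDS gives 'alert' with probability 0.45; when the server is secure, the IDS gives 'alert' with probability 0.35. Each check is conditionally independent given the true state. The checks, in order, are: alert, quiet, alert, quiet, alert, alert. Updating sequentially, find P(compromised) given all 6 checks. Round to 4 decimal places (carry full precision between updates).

0.3285

After 'alert': P(compromised) = 0.45·0.2000 / (0.45·0.2000 + 0.35·0.8000) ≈ 0.2432
After 'quiet': P(compromised) = 0.55·0.2432 / (0.55·0.2432 + 0.65·0.7568) ≈ 0.2138
After 'alert': P(compromised) = 0.45·0.2138 / (0.45·0.2138 + 0.35·0.7862) ≈ 0.2591
After 'quiet': P(compromised) = 0.55·0.2591 / (0.55·0.2591 + 0.65·0.7409) ≈ 0.2283
After 'alert': P(compromised) = 0.45·0.2283 / (0.45·0.2283 + 0.35·0.7717) ≈ 0.2756
After 'alert': P(compromised) = 0.45·0.2756 / (0.45·0.2756 + 0.35·0.7244) ≈ 0.3285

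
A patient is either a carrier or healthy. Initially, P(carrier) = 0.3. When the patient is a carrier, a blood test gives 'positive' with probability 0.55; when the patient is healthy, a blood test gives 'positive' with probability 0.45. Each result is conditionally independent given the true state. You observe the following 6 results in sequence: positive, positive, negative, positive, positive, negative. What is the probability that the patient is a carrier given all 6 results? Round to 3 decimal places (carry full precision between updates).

After 'positive': P(carrier) = 0.55·0.3000 / (0.55·0.3000 + 0.45·0.7000) ≈ 0.3438
After 'positive': P(carrier) = 0.55·0.3438 / (0.55·0.3438 + 0.45·0.6562) ≈ 0.3903
After 'negative': P(carrier) = 0.45·0.3903 / (0.45·0.3903 + 0.55·0.6097) ≈ 0.3438
After 'positive': P(carrier) = 0.55·0.3438 / (0.55·0.3438 + 0.45·0.6562) ≈ 0.3903
After 'positive': P(carrier) = 0.55·0.3903 / (0.55·0.3903 + 0.45·0.6097) ≈ 0.4390
After 'negative': P(carrier) = 0.45·0.4390 / (0.45·0.4390 + 0.55·0.5610) ≈ 0.3903

0.390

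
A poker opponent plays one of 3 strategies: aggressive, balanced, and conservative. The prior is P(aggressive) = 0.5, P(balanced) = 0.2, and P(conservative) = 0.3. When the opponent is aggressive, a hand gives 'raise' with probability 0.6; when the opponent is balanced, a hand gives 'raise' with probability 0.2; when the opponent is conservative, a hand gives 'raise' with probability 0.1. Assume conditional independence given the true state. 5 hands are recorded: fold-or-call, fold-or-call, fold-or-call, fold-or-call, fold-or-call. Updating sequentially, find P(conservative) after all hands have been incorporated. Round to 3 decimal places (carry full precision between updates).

0.715

Apply Bayes' rule sequentially, carrying P(conservative) forward.
After 'fold-or-call': normaliser = 0.4·0.5000 + 0.8·0.2000 + 0.9·0.3000; P(aggressive) ≈ 0.3175, P(balanced) ≈ 0.2540, P(conservative) ≈ 0.4286
After 'fold-or-call': normaliser = 0.4·0.3175 + 0.8·0.2540 + 0.9·0.4286; P(aggressive) ≈ 0.1774, P(balanced) ≈ 0.2838, P(conservative) ≈ 0.5388
After 'fold-or-call': normaliser = 0.4·0.1774 + 0.8·0.2838 + 0.9·0.5388; P(aggressive) ≈ 0.0906, P(balanced) ≈ 0.2900, P(conservative) ≈ 0.6194
After 'fold-or-call': normaliser = 0.4·0.0906 + 0.8·0.2900 + 0.9·0.6194; P(aggressive) ≈ 0.0439, P(balanced) ≈ 0.2810, P(conservative) ≈ 0.6751
After 'fold-or-call': normaliser = 0.4·0.0439 + 0.8·0.2810 + 0.9·0.6751; P(aggressive) ≈ 0.0207, P(balanced) ≈ 0.2645, P(conservative) ≈ 0.7149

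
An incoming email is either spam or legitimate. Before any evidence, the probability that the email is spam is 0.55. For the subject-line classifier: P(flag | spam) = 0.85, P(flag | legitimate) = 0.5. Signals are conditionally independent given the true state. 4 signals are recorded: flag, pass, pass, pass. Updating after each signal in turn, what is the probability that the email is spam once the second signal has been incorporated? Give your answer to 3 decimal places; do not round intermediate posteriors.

0.384

After 'flag': P(spam) = 0.85·0.5500 / (0.85·0.5500 + 0.5·0.4500) ≈ 0.6751
After 'pass': P(spam) = 0.15·0.6751 / (0.15·0.6751 + 0.5·0.3249) ≈ 0.3840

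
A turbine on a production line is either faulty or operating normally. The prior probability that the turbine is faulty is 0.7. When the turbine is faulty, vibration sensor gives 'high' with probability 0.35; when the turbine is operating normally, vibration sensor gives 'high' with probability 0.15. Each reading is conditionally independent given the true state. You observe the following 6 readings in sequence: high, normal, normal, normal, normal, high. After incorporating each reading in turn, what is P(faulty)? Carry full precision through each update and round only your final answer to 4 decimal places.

After 'high': P(faulty) = 0.35·0.7000 / (0.35·0.7000 + 0.15·0.3000) ≈ 0.8448
After 'normal': P(faulty) = 0.65·0.8448 / (0.65·0.8448 + 0.85·0.1552) ≈ 0.8063
After 'normal': P(faulty) = 0.65·0.8063 / (0.65·0.8063 + 0.85·0.1937) ≈ 0.7610
After 'normal': P(faulty) = 0.65·0.7610 / (0.65·0.7610 + 0.85·0.2390) ≈ 0.7088
After 'normal': P(faulty) = 0.65·0.7088 / (0.65·0.7088 + 0.85·0.2912) ≈ 0.6506
After 'high': P(faulty) = 0.35·0.6506 / (0.35·0.6506 + 0.15·0.3494) ≈ 0.8129

0.8129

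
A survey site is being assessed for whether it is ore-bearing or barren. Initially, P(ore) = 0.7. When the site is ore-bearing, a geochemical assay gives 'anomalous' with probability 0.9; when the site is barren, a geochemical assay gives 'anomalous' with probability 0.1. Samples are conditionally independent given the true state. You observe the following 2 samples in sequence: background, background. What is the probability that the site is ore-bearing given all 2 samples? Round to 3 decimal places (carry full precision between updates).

0.028

Apply Bayes' rule sequentially, carrying P(ore) forward.
After 'background': P(ore) = 0.1·0.7000 / (0.1·0.7000 + 0.9·0.3000) ≈ 0.2059
After 'background': P(ore) = 0.1·0.2059 / (0.1·0.2059 + 0.9·0.7941) ≈ 0.0280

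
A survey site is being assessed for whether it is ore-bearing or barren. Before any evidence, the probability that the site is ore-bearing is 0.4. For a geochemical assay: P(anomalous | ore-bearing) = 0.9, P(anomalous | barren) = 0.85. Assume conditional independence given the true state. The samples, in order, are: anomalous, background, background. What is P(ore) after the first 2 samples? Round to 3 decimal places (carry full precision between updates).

0.320

After 'anomalous': P(ore) = 0.9·0.4000 / (0.9·0.4000 + 0.85·0.6000) ≈ 0.4138
After 'background': P(ore) = 0.1·0.4138 / (0.1·0.4138 + 0.15·0.5862) ≈ 0.3200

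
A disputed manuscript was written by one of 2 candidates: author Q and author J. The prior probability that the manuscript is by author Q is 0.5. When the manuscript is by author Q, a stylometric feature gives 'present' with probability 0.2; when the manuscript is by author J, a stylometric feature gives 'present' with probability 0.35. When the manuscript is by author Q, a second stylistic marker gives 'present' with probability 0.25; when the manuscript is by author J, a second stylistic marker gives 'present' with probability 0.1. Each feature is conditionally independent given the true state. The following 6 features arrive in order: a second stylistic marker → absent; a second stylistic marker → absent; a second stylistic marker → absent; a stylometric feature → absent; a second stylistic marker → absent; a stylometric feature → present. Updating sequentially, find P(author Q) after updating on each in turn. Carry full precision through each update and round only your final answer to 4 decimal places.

0.2533

Apply Bayes' rule sequentially, carrying P(author Q) forward.
After a second stylistic marker='absent': P(author Q) = 0.75·0.5000 / (0.75·0.5000 + 0.9·0.5000) ≈ 0.4545
After a second stylistic marker='absent': P(author Q) = 0.75·0.4545 / (0.75·0.4545 + 0.9·0.5455) ≈ 0.4098
After a second stylistic marker='absent': P(author Q) = 0.75·0.4098 / (0.75·0.4098 + 0.9·0.5902) ≈ 0.3666
After a stylometric feature='absent': P(author Q) = 0.8·0.3666 / (0.8·0.3666 + 0.65·0.6334) ≈ 0.4160
After a second stylistic marker='absent': P(author Q) = 0.75·0.4160 / (0.75·0.4160 + 0.9·0.5840) ≈ 0.3725
After a stylometric feature='present': P(author Q) = 0.2·0.3725 / (0.2·0.3725 + 0.35·0.6275) ≈ 0.2533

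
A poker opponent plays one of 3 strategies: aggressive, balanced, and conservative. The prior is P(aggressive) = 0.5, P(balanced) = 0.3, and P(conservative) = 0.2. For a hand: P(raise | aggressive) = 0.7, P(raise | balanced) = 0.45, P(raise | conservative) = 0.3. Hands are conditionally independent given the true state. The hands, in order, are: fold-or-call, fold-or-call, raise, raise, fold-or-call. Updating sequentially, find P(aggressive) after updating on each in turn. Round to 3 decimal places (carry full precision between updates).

After 'fold-or-call': normaliser = 0.3·0.5000 + 0.55·0.3000 + 0.7·0.2000; P(aggressive) ≈ 0.3297, P(balanced) ≈ 0.3626, P(conservative) ≈ 0.3077
After 'fold-or-call': normaliser = 0.3·0.3297 + 0.55·0.3626 + 0.7·0.3077; P(aggressive) ≈ 0.1925, P(balanced) ≈ 0.3882, P(conservative) ≈ 0.4193
After 'raise': normaliser = 0.7·0.1925 + 0.45·0.3882 + 0.3·0.4193; P(aggressive) ≈ 0.3096, P(balanced) ≈ 0.4014, P(conservative) ≈ 0.2890
After 'raise': normaliser = 0.7·0.3096 + 0.45·0.4014 + 0.3·0.2890; P(aggressive) ≈ 0.4477, P(balanced) ≈ 0.3732, P(conservative) ≈ 0.1791
After 'fold-or-call': normaliser = 0.3·0.4477 + 0.55·0.3732 + 0.7·0.1791; P(aggressive) ≈ 0.2889, P(balanced) ≈ 0.4414, P(conservative) ≈ 0.2697

0.289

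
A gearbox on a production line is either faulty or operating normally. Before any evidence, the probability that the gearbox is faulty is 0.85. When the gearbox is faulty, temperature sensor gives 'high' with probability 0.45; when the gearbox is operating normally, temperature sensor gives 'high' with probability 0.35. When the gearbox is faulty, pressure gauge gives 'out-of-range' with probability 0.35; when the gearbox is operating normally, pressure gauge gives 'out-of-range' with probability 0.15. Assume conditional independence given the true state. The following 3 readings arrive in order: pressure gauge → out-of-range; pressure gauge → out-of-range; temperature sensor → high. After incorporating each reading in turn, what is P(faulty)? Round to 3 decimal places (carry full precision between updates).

0.975

After pressure gauge='out-of-range': P(faulty) = 0.35·0.8500 / (0.35·0.8500 + 0.15·0.1500) ≈ 0.9297
After pressure gauge='out-of-range': P(faulty) = 0.35·0.9297 / (0.35·0.9297 + 0.15·0.0703) ≈ 0.9686
After temperature sensor='high': P(faulty) = 0.45·0.9686 / (0.45·0.9686 + 0.35·0.0314) ≈ 0.9754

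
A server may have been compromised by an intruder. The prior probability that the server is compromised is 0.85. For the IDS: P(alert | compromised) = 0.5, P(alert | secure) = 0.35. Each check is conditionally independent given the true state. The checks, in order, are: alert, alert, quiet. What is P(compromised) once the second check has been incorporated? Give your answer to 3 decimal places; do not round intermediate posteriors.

0.920

After 'alert': P(compromised) = 0.5·0.8500 / (0.5·0.8500 + 0.35·0.1500) ≈ 0.8901
After 'alert': P(compromised) = 0.5·0.8901 / (0.5·0.8901 + 0.35·0.1099) ≈ 0.9204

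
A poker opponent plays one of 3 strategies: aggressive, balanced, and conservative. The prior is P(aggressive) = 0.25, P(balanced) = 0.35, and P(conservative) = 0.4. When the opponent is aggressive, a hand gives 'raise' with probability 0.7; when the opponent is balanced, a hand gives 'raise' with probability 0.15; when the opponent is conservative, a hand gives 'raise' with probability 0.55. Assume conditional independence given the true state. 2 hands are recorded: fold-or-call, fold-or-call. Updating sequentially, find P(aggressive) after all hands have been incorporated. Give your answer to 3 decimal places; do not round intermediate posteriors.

After 'fold-or-call': normaliser = 0.3·0.2500 + 0.85·0.3500 + 0.45·0.4000; P(aggressive) ≈ 0.1357, P(balanced) ≈ 0.5385, P(conservative) ≈ 0.3258
After 'fold-or-call': normaliser = 0.3·0.1357 + 0.85·0.5385 + 0.45·0.3258; P(aggressive) ≈ 0.0631, P(balanced) ≈ 0.7096, P(conservative) ≈ 0.2273

0.063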